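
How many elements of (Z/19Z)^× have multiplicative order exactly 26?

φ(19) = 19 − 1 = 18 = 2 · 3^2.
(Z/19Z)^× is cyclic (|G| = 18); a cyclic group of order m has exactly φ(d) elements of each order d | m, and none otherwise.
Since 26 ∤ 18, the count is 0.

0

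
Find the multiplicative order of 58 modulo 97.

96

ord(58) | φ(97) = 97 − 1 = 96 = 2^5 · 3.
Divisors of 96: 1, 2, 3, 4, 6, 8, 12, 16, 24, 32, 48, 96.
Compute 58^d (mod 97) for the divisors d until we hit 1:
58^1 ≡ 58
58^2 ≡ 66
58^3 ≡ 45
58^4 ≡ 88
58^6 ≡ 85
58^8 ≡ 81
58^12 ≡ 47
58^16 ≡ 62
58^24 ≡ 75
58^32 ≡ 61
58^48 ≡ 96
58^96 ≡ 1
Therefore the multiplicative order of 58 modulo 97 is 96.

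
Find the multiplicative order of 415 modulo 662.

55

The order of 415 must divide φ(662) = φ(2)·φ(331) = 1·330 = 330 = 2 · 3 · 5 · 11.
Divisors of 330: 1, 2, 3, 5, 6, 10, 11, 15, 22, 30, 33, 55, 66, 110, 165, 330.
Test each divisor d:
415^1 ≡ 415
415^2 ≡ 105
415^3 ≡ 545
415^5 ≡ 293
415^6 ≡ 449
415^10 ≡ 451
415^11 ≡ 481
415^15 ≡ 405
415^22 ≡ 323
415^30 ≡ 511
415^33 ≡ 455
415^55 ≡ 1
So ord_662(415) = 55.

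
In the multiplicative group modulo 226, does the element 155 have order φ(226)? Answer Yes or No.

No

φ(226) = φ(2)·φ(113) = 1·112 = 112 = 2^4 · 7.
155 is a primitive root mod 226 iff 155^(φ(226)/q) ≢ 1 for every prime q | φ(226), i.e. q ∈ {2, 7}.
155^56 ≡ 225 (mod 226)  [q = 2: ≢ 1 ✓]
155^16 ≡ 1 (mod 226)  [q = 7: ≡ 1 ✗]
The check at q = 7 fails, so 155 generates a proper subgroup.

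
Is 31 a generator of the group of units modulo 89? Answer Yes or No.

Yes

φ(89) = 89 − 1 = 88 = 2^3 · 11.
An element g generates (Z/89Z)^× iff g^(88/q) ≢ 1 (mod 89) for each prime q ∈ {2, 11}.
31^44 ≡ 88 (mod 89)  [q = 2: ≢ 1 ✓]
31^8 ≡ 45 (mod 89)  [q = 11: ≢ 1 ✓]
None equal 1, so ord_89(31) = 88: 31 is a primitive root.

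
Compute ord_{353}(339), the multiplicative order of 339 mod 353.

ord(339) | φ(353) = 353 − 1 = 352 = 2^5 · 11.
Divisors of 352: 1, 2, 4, 8, 11, 16, 22, 32, 44, 88, 176, 352.
Evaluate successive powers at the divisors of 352:
339^1 ≡ 339 (mod 353)
339^2 ≡ 196 (mod 353)
339^4 ≡ 292 (mod 353)
339^8 ≡ 191 (mod 353)
339^11 ≡ 101 (mod 353)
339^16 ≡ 122 (mod 353)
339^22 ≡ 317 (mod 353)
339^32 ≡ 58 (mod 353)
339^44 ≡ 237 (mod 353)
339^88 ≡ 42 (mod 353)
339^176 ≡ 352 (mod 353)
339^352 ≡ 1 (mod 353) ✓
Therefore the multiplicative order of 339 modulo 353 is 352.

352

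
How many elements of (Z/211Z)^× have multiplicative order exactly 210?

48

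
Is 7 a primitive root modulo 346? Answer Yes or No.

φ(346) = φ(2)·φ(173) = 1·172 = 172 = 2^2 · 43.
It suffices to check that the order of 7 is not a proper divisor of 172: compute 7^(172/q) for q ∈ {2, 43}.
7^86 ≡ 345 (mod 346)  [q = 2: ≢ 1 ✓]
7^4 ≡ 325 (mod 346)  [q = 43: ≢ 1 ✓]
All checks pass, so 7 has order 172 and is a primitive root modulo 346.

Yes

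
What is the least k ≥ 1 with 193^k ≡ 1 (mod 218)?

ord(193) | φ(218) = φ(2)·φ(109) = 1·108 = 108 = 2^2 · 3^3.
Divisors of 108: 1, 2, 3, 4, 6, 9, 12, 18, 27, 36, 54, 108.
Test each divisor d:
193^1 ≡ 193
193^2 ≡ 189
193^3 ≡ 71
193^4 ≡ 187
193^6 ≡ 27
193^9 ≡ 173
193^12 ≡ 75
193^18 ≡ 63
193^27 ≡ 217
193^36 ≡ 45
193^54 ≡ 1
So ord_218(193) = 54.

54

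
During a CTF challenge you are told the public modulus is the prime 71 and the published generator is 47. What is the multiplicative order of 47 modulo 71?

ord(47) | φ(71) = 71 − 1 = 70 = 2 · 5 · 7.
Divisors of 70: 1, 2, 5, 7, 10, 14, 35, 70.
Check 47^d mod 71 for each divisor in increasing order:
47^1 ≡ 47 (mod 71)
47^2 ≡ 8 (mod 71)
47^5 ≡ 26 (mod 71)
47^7 ≡ 66 (mod 71)
47^10 ≡ 37 (mod 71)
47^14 ≡ 25 (mod 71)
47^35 ≡ 70 (mod 71)
47^70 ≡ 1 (mod 71) ✓
The smallest such exponent is 70, so the order of 47 is 70.

70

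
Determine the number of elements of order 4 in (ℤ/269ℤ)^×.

φ(269) = 269 − 1 = 268 = 2^2 · 67.
(Z/269Z)^× is cyclic (|G| = 268); a cyclic group of order m has exactly φ(d) elements of each order d | m, and none otherwise.
4 = 2^2 divides 268, and φ(4) = 2.

2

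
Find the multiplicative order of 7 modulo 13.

By Lagrange's theorem, ord_13(7) divides φ(13) = 13 − 1 = 12 = 2^2 · 3.
Divisors of 12: 1, 2, 3, 4, 6, 12.
Test each divisor d:
7^1 ≡ 7
7^2 ≡ 10
7^3 ≡ 5
7^4 ≡ 9
7^6 ≡ 12
7^12 ≡ 1
The smallest such exponent is 12, so the order of 7 is 12.

12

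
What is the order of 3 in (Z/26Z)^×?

3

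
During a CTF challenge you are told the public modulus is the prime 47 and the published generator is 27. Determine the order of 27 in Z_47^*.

By Lagrange's theorem, ord_47(27) divides φ(47) = 47 − 1 = 46 = 2 · 23.
Divisors of 46: 1, 2, 23, 46.
Check 27^d mod 47 for each divisor in increasing order:
27^1 ≡ 27
27^2 ≡ 24
27^23 ≡ 1
Therefore the multiplicative order of 27 modulo 47 is 23.

23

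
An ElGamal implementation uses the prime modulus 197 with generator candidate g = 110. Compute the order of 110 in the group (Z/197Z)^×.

28

ord(110) | φ(197) = 197 − 1 = 196 = 2^2 · 7^2.
Divisors of 196: 1, 2, 4, 7, 14, 28, 49, 98, 196.
Evaluate successive powers at the divisors of 196:
110^1 ≡ 110 (mod 197)
110^2 ≡ 83 (mod 197)
110^4 ≡ 191 (mod 197)
110^7 ≡ 183 (mod 197)
110^14 ≡ 196 (mod 197)
110^28 ≡ 1 (mod 197) ✓
So ord_197(110) = 28.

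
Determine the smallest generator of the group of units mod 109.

φ(109) = 109 − 1 = 108 = 2^2 · 3^3.
g is a primitive root iff g^(108/q) ≢ 1 (mod 109) for each prime q ∈ {2, 3}.
g = 2: 2^54 ≡ 108; 2^36 ≡ 1 — hits 1, so not a primitive root.
g = 3: 3^54 ≡ 1 — hits 1, so not a primitive root.
g = 4: 4^54 ≡ 1 — hits 1, so not a primitive root.
g = 5: 5^54 ≡ 1 — hits 1, so not a primitive root.
g = 6: 6^54 ≡ 108; 6^36 ≡ 63 — none is 1, so 6 is a primitive root.
Hence the least primitive root of 109 is 6.

6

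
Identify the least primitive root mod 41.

6

φ(41) = 41 − 1 = 40 = 2^3 · 5.
g is a primitive root iff g^(40/q) ≢ 1 (mod 41) for each prime q ∈ {2, 5}.
g = 2: 2^20 ≡ 1 — hits 1, so not a primitive root.
g = 3: 3^20 ≡ 40; 3^8 ≡ 1 — hits 1, so not a primitive root.
g = 4: 4^20 ≡ 1 — hits 1, so not a primitive root.
g = 5: 5^20 ≡ 1 — hits 1, so not a primitive root.
g = 6: 6^20 ≡ 40; 6^8 ≡ 10 — none is 1, so 6 is a primitive root.
The smallest primitive root modulo 41 is 6.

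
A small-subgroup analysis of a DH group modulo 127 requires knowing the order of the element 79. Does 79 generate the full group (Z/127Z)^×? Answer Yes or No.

No

φ(127) = 127 − 1 = 126 = 2 · 3^2 · 7.
79 is a primitive root mod 127 iff 79^(φ(127)/q) ≢ 1 for every prime q | φ(127), i.e. q ∈ {2, 3, 7}.
79^63 ≡ 1 (mod 127)  [q = 2: ≡ 1 ✗]
79^42 ≡ 107 (mod 127)  [q = 3: ≢ 1 ✓]
79^18 ≡ 16 (mod 127)  [q = 7: ≢ 1 ✓]
79^63 ≡ 1 shows ord(79) | 63, strictly less than φ(127); not a primitive root.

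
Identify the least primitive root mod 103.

5

φ(103) = 103 − 1 = 102 = 2 · 3 · 17.
g is a primitive root iff g^(102/q) ≢ 1 (mod 103) for each prime q ∈ {2, 3, 17}.
g = 2: 2^51 ≡ 1 — hits 1, so not a primitive root.
g = 3: 3^51 ≡ 102; 3^34 ≡ 1 — hits 1, so not a primitive root.
g = 4: 4^51 ≡ 1 — hits 1, so not a primitive root.
g = 5: 5^51 ≡ 102; 5^34 ≡ 56; 5^6 ≡ 72 — none is 1, so 5 is a primitive root.
So 5 is the smallest generator of (Z/103Z)^×.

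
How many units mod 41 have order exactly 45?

0

φ(41) = 41 − 1 = 40 = 2^3 · 5.
(Z/41Z)^× is cyclic (|G| = 40); a cyclic group of order m has exactly φ(d) elements of each order d | m, and none otherwise.
45 does not divide 40, so no element of (Z/41Z)^× has order 45.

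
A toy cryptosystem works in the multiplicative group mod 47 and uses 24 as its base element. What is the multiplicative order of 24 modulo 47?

23

The order of 24 must divide φ(47) = 47 − 1 = 46 = 2 · 23.
Divisors of 46: 1, 2, 23, 46.
Evaluate successive powers at the divisors of 46:
24^1 ≡ 24 (mod 47)
24^2 ≡ 12 (mod 47)
24^23 ≡ 1 (mod 47) ✓
Therefore the multiplicative order of 24 modulo 47 is 23.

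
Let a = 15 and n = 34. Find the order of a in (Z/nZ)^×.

8

Since 15 ∈ (Z/34Z)^×, its order divides φ(34) = φ(2)·φ(17) = 1·16 = 16 = 2^4.
Divisors of 16: 1, 2, 4, 8, 16.
Evaluate successive powers at the divisors of 16:
15^1 ≡ 15
15^2 ≡ 21
15^4 ≡ 33
15^8 ≡ 1
Therefore the multiplicative order of 15 modulo 34 is 8.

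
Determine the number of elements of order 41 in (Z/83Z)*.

φ(83) = 83 − 1 = 82 = 2 · 41.
(Z/83Z)^× is cyclic (|G| = 82); a cyclic group of order m has exactly φ(d) elements of each order d | m, and none otherwise.
41 | 82, and φ(41) = 41 − 1 = 40.

40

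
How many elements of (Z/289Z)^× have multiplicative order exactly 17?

16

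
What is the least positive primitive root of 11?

φ(11) = 11 − 1 = 10 = 2 · 5.
g is a primitive root iff g^(10/q) ≢ 1 (mod 11) for each prime q ∈ {2, 5}.
g = 2: 2^5 ≡ 10; 2^2 ≡ 4 — none is 1, so 2 is a primitive root.
So 2 is the smallest generator of (Z/11Z)^×.

2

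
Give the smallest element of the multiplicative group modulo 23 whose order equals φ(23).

5

φ(23) = 23 − 1 = 22 = 2 · 11.
g is a primitive root iff g^(22/q) ≢ 1 (mod 23) for each prime q ∈ {2, 11}.
g = 2: 2^11 ≡ 1 — hits 1, so not a primitive root.
g = 3: 3^11 ≡ 1 — hits 1, so not a primitive root.
g = 4: 4^11 ≡ 1 — hits 1, so not a primitive root.
g = 5: 5^11 ≡ 22; 5^2 ≡ 2 — none is 1, so 5 is a primitive root.
Hence the least primitive root of 23 is 5.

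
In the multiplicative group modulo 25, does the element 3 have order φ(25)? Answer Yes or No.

φ(25) = φ(5^2) = 5·(5−1) = 20 = 2^2 · 5.
An element g generates (Z/25Z)^× iff g^(20/q) ≢ 1 (mod 25) for each prime q ∈ {2, 5}.
3^10 ≡ 24 (mod 25)  [q = 2: ≢ 1 ✓]
3^4 ≡ 6 (mod 25)  [q = 5: ≢ 1 ✓]
All checks pass, so 3 has order 20 and is a primitive root modulo 25.

Yes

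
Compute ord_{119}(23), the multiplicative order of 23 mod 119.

Since 23 ∈ (Z/119Z)^×, its order divides φ(119) = φ(7·17) = (7−1)·(17−1) = 6·16 = 96 = 2^5 · 3.
Divisors of 96: 1, 2, 3, 4, 6, 8, 12, 16, 24, 32, 48, 96.
Compute 23^d (mod 119) for the divisors d until we hit 1:
23^1 ≡ 23 (mod 119)
23^2 ≡ 53 (mod 119)
23^3 ≡ 29 (mod 119)
23^4 ≡ 72 (mod 119)
23^6 ≡ 8 (mod 119)
23^8 ≡ 67 (mod 119)
23^12 ≡ 64 (mod 119)
23^16 ≡ 86 (mod 119)
23^24 ≡ 50 (mod 119)
23^32 ≡ 18 (mod 119)
23^48 ≡ 1 (mod 119) ✓
So ord_119(23) = 48.

48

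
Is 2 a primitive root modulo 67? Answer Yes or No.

Yes

φ(67) = 67 − 1 = 66 = 2 · 3 · 11.
It suffices to check that the order of 2 is not a proper divisor of 66: compute 2^(66/q) for q ∈ {2, 3, 11}.
2^33 ≡ 66 (mod 67)  [q = 2: ≢ 1 ✓]
2^22 ≡ 37 (mod 67)  [q = 3: ≢ 1 ✓]
2^6 ≡ 64 (mod 67)  [q = 11: ≢ 1 ✓]
None equal 1, so ord_67(2) = 66: 2 is a primitive root.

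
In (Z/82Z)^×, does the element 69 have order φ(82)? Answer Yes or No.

φ(82) = φ(2)·φ(41) = 1·40 = 40 = 2^3 · 5.
69 is a primitive root mod 82 iff 69^(φ(82)/q) ≢ 1 for every prime q | φ(82), i.e. q ∈ {2, 5}.
69^20 ≡ 81 (mod 82)  [q = 2: ≢ 1 ✓]
69^8 ≡ 51 (mod 82)  [q = 5: ≢ 1 ✓]
All checks pass, so 69 has order 40 and is a primitive root modulo 82.

Yes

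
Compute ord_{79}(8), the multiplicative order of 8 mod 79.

13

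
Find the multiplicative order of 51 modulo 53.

52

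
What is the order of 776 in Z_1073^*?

14

The order of 776 must divide φ(1073) = φ(29·37) = (29−1)·(37−1) = 28·36 = 1008 = 2^4 · 3^2 · 7.
Divisors of 1008: 1, 2, 3, 4, 6, 7, 8, 9, 12, 14, 16, 18, 21, 24, 28, 36, 42, 48, 56, 63, 72, 84, 112, 126, 144, 168, 252, 336, 504, 1008.
Test each divisor d:
776^1 ≡ 776 (mod 1073)
776^2 ≡ 223 (mod 1073)
776^3 ≡ 295 (mod 1073)
776^4 ≡ 371 (mod 1073)
776^6 ≡ 112 (mod 1073)
776^7 ≡ 1072 (mod 1073)
776^8 ≡ 297 (mod 1073)
776^9 ≡ 850 (mod 1073)
776^12 ≡ 741 (mod 1073)
776^14 ≡ 1 (mod 1073) ✓
Therefore the multiplicative order of 776 modulo 1073 is 14.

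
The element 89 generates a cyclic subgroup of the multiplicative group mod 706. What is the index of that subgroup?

1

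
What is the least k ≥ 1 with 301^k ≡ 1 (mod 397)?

Since 301 ∈ (Z/397Z)^×, its order divides φ(397) = 397 − 1 = 396 = 2^2 · 3^2 · 11.
Divisors of 396: 1, 2, 3, 4, 6, 9, 11, 12, 18, 22, 33, 36, 44, 66, 99, 132, 198, 396.
Check 301^d mod 397 for each divisor in increasing order:
301^1 ≡ 301 (mod 397)
301^2 ≡ 85 (mod 397)
301^3 ≡ 177 (mod 397)
301^4 ≡ 79 (mod 397)
301^6 ≡ 363 (mod 397)
301^9 ≡ 334 (mod 397)
301^11 ≡ 203 (mod 397)
301^12 ≡ 362 (mod 397)
301^18 ≡ 396 (mod 397)
301^22 ≡ 318 (mod 397)
301^33 ≡ 240 (mod 397)
301^36 ≡ 1 (mod 397) ✓
The smallest such exponent is 36, so the order of 301 is 36.

36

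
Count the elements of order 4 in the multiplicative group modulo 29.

2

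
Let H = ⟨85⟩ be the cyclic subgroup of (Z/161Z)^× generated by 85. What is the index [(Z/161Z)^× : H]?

12

ord(85) | φ(161) = φ(7·23) = (7−1)·(23−1) = 6·22 = 132 = 2^2 · 3 · 11.
Divisors of 132: 1, 2, 3, 4, 6, 11, 12, 22, 33, 44, 66, 132.
Compute 85^d (mod 161) for the divisors d until we hit 1:
85^1 ≡ 85 (mod 161)
85^2 ≡ 141 (mod 161)
85^3 ≡ 71 (mod 161)
85^4 ≡ 78 (mod 161)
85^6 ≡ 50 (mod 161)
85^11 ≡ 1 (mod 161) ✓
The order of 85 is 11, so the subgroup it generates has 11 elements.
The index is φ(161) / ord(85) = 132 / 11 = 12.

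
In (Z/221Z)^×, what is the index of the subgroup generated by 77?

24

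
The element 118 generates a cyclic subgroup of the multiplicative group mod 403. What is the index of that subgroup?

120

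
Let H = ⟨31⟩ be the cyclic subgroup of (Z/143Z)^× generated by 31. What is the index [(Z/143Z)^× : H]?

By Lagrange's theorem, ord_143(31) divides φ(143) = φ(11·13) = (11−1)·(13−1) = 10·12 = 120 = 2^3 · 3 · 5.
Divisors of 120: 1, 2, 3, 4, 5, 6, 8, 10, 12, 15, 20, 24, 30, 40, 60, 120.
Test each divisor d:
31^1 ≡ 31 (mod 143)
31^2 ≡ 103 (mod 143)
31^3 ≡ 47 (mod 143)
31^4 ≡ 27 (mod 143)
31^5 ≡ 122 (mod 143)
31^6 ≡ 64 (mod 143)
31^8 ≡ 14 (mod 143)
31^10 ≡ 12 (mod 143)
31^12 ≡ 92 (mod 143)
31^15 ≡ 34 (mod 143)
31^20 ≡ 1 (mod 143) ✓
So ord_143(31) = 20, hence |⟨31⟩| = 20.
The index is φ(143) / ord(31) = 120 / 20 = 6.

6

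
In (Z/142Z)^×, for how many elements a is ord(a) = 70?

24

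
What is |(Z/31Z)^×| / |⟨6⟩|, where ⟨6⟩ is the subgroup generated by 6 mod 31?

5

ord(6) | φ(31) = 31 − 1 = 30 = 2 · 3 · 5.
Divisors of 30: 1, 2, 3, 5, 6, 10, 15, 30.
Compute 6^d (mod 31) for the divisors d until we hit 1:
6^1 ≡ 6 (mod 31)
6^2 ≡ 5 (mod 31)
6^3 ≡ 30 (mod 31)
6^5 ≡ 26 (mod 31)
6^6 ≡ 1 (mod 31) ✓
Thus |⟨6⟩| = ord(6) = 6.
Index = |(Z/31Z)^×| / |⟨6⟩| = 30 / 6 = 5.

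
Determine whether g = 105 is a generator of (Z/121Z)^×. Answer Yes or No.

Yes

φ(121) = φ(11^2) = 11·(11−1) = 110 = 2 · 5 · 11.
Test 105^(110/q) mod 121 for each prime factor q of 110:
105^55 ≡ 120 (mod 121)  [q = 2: ≢ 1 ✓]
105^22 ≡ 3 (mod 121)  [q = 5: ≢ 1 ✓]
105^10 ≡ 100 (mod 121)  [q = 11: ≢ 1 ✓]
Every test exponent gives a nontrivial residue, hence 105 generates the full group.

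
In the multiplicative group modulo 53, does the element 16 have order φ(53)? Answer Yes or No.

No

φ(53) = 53 − 1 = 52 = 2^2 · 13.
Test 16^(52/q) mod 53 for each prime factor q of 52:
16^26 ≡ 1 (mod 53)  [q = 2: ≡ 1 ✗]
16^4 ≡ 28 (mod 53)  [q = 13: ≢ 1 ✓]
16^26 ≡ 1 shows ord(16) | 26, strictly less than φ(53); not a primitive root.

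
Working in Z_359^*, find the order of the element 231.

358

By Lagrange's theorem, ord_359(231) divides φ(359) = 359 − 1 = 358 = 2 · 179.
Divisors of 358: 1, 2, 179, 358.
Compute 231^d (mod 359) for the divisors d until we hit 1:
231^1 ≡ 231 (mod 359)
231^2 ≡ 229 (mod 359)
231^179 ≡ 358 (mod 359)
231^358 ≡ 1 (mod 359) ✓
Hence ord(231) = 358.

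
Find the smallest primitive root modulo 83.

φ(83) = 83 − 1 = 82 = 2 · 41.
Test candidates g = 2, 3, … against the prime factors q ∈ {2, 41} of φ(83): g is a generator iff g^(82/q) ≢ 1 for every such q.
g = 2: 2^41 ≡ 82; 2^2 ≡ 4 — none is 1, so 2 is a primitive root.
So 2 is the smallest generator of (Z/83Z)^×.

2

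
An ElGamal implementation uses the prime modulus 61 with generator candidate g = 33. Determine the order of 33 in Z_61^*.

20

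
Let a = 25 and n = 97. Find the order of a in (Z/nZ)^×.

By Lagrange's theorem, ord_97(25) divides φ(97) = 97 − 1 = 96 = 2^5 · 3.
Divisors of 96: 1, 2, 3, 4, 6, 8, 12, 16, 24, 32, 48, 96.
Evaluate successive powers at the divisors of 96:
25^1 ≡ 25
25^2 ≡ 43
25^3 ≡ 8
25^4 ≡ 6
25^6 ≡ 64
25^8 ≡ 36
25^12 ≡ 22
25^16 ≡ 35
25^24 ≡ 96
25^32 ≡ 61
25^48 ≡ 1
Hence ord(25) = 48.

48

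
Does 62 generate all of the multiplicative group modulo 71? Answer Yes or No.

Yes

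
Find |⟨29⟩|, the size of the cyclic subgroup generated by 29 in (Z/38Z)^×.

18

By Lagrange's theorem, ord_38(29) divides φ(38) = φ(2)·φ(19) = 1·18 = 18 = 2 · 3^2.
Divisors of 18: 1, 2, 3, 6, 9, 18.
Evaluate successive powers at the divisors of 18:
29^1 ≡ 29 (mod 38)
29^2 ≡ 5 (mod 38)
29^3 ≡ 31 (mod 38)
29^6 ≡ 11 (mod 38)
29^9 ≡ 37 (mod 38)
29^18 ≡ 1 (mod 38) ✓
Hence ord(29) = 18.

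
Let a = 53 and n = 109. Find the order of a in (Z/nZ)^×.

Since 53 ∈ (Z/109Z)^×, its order divides φ(109) = 109 − 1 = 108 = 2^2 · 3^3.
Divisors of 108: 1, 2, 3, 4, 6, 9, 12, 18, 27, 36, 54, 108.
Evaluate successive powers at the divisors of 108:
53^1 ≡ 53 (mod 109)
53^2 ≡ 84 (mod 109)
53^3 ≡ 92 (mod 109)
53^4 ≡ 80 (mod 109)
53^6 ≡ 71 (mod 109)
53^9 ≡ 101 (mod 109)
53^12 ≡ 27 (mod 109)
53^18 ≡ 64 (mod 109)
53^27 ≡ 33 (mod 109)
53^36 ≡ 63 (mod 109)
53^54 ≡ 108 (mod 109)
53^108 ≡ 1 (mod 109) ✓
Therefore the multiplicative order of 53 modulo 109 is 108.

108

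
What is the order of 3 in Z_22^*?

5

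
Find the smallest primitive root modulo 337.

10

φ(337) = 337 − 1 = 336 = 2^4 · 3 · 7.
Test candidates g = 2, 3, … against the prime factors q ∈ {2, 3, 7} of φ(337): g is a generator iff g^(336/q) ≢ 1 for every such q.
g = 2: 2^168 ≡ 1 — hits 1, so not a primitive root.
g = 3: 3^168 ≡ 1 — hits 1, so not a primitive root.
g = 4: 4^168 ≡ 1 — hits 1, so not a primitive root.
g = 5: 5^168 ≡ 336; 5^112 ≡ 1 — hits 1, so not a primitive root.
g = 6: 6^168 ≡ 1 — hits 1, so not a primitive root.
g = 7: 7^168 ≡ 1 — hits 1, so not a primitive root.
g = 8: 8^168 ≡ 1 — hits 1, so not a primitive root.
g = 9: 9^168 ≡ 1 — hits 1, so not a primitive root.
g = 10: 10^168 ≡ 336; 10^112 ≡ 128; 10^48 ≡ 175 — none is 1, so 10 is a primitive root.
The smallest primitive root modulo 337 is 10.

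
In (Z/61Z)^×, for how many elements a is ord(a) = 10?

φ(61) = 61 − 1 = 60 = 2^2 · 3 · 5.
Since (Z/61Z)^× is cyclic of order 60, the number of elements of order d is φ(d) when d | 60 and 0 otherwise.
10 = 2 · 5 divides 60, and φ(10) = 4.

4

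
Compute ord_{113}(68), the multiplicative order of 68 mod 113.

By Lagrange's theorem, ord_113(68) divides φ(113) = 113 − 1 = 112 = 2^4 · 7.
Divisors of 112: 1, 2, 4, 7, 8, 14, 16, 28, 56, 112.
Evaluate successive powers at the divisors of 112:
68^1 ≡ 68 (mod 113)
68^2 ≡ 104 (mod 113)
68^4 ≡ 81 (mod 113)
68^7 ≡ 35 (mod 113)
68^8 ≡ 7 (mod 113)
68^14 ≡ 95 (mod 113)
68^16 ≡ 49 (mod 113)
68^28 ≡ 98 (mod 113)
68^56 ≡ 112 (mod 113)
68^112 ≡ 1 (mod 113) ✓
Hence ord(68) = 112.

112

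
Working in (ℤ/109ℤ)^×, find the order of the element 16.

9

The order of 16 must divide φ(109) = 109 − 1 = 108 = 2^2 · 3^3.
Divisors of 108: 1, 2, 3, 4, 6, 9, 12, 18, 27, 36, 54, 108.
Compute 16^d (mod 109) for the divisors d until we hit 1:
16^1 ≡ 16
16^2 ≡ 38
16^3 ≡ 63
16^4 ≡ 27
16^6 ≡ 45
16^9 ≡ 1
Therefore the multiplicative order of 16 modulo 109 is 9.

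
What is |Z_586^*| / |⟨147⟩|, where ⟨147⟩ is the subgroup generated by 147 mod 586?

Since 147 ∈ (Z/586Z)^×, its order divides φ(586) = φ(2)·φ(293) = 1·292 = 292 = 2^2 · 73.
Divisors of 292: 1, 2, 4, 73, 146, 292.
Evaluate successive powers at the divisors of 292:
147^1 ≡ 147 (mod 586)
147^2 ≡ 513 (mod 586)
147^4 ≡ 55 (mod 586)
147^73 ≡ 155 (mod 586)
147^146 ≡ 585 (mod 586)
147^292 ≡ 1 (mod 586) ✓
Thus |⟨147⟩| = ord(147) = 292.
The index is φ(586) / ord(147) = 292 / 292 = 1.

1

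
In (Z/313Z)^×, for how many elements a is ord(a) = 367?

0

φ(313) = 313 − 1 = 312 = 2^3 · 3 · 13.
In a cyclic group of order 312, there are φ(d) elements of order d for each divisor d of 312, and zero for non-divisors.
367 does not divide 312, so no element of (Z/313Z)^× has order 367.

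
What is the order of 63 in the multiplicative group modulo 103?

51

Since 63 ∈ (Z/103Z)^×, its order divides φ(103) = 103 − 1 = 102 = 2 · 3 · 17.
Divisors of 102: 1, 2, 3, 6, 17, 34, 51, 102.
Evaluate successive powers at the divisors of 102:
63^1 ≡ 63 (mod 103)
63^2 ≡ 55 (mod 103)
63^3 ≡ 66 (mod 103)
63^6 ≡ 30 (mod 103)
63^17 ≡ 46 (mod 103)
63^34 ≡ 56 (mod 103)
63^51 ≡ 1 (mod 103) ✓
The smallest such exponent is 51, so the order of 63 is 51.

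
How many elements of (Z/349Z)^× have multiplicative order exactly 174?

56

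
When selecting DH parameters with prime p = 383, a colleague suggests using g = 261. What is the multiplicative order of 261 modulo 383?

By Lagrange's theorem, ord_383(261) divides φ(383) = 383 − 1 = 382 = 2 · 191.
Divisors of 382: 1, 2, 191, 382.
Compute 261^d (mod 383) for the divisors d until we hit 1:
261^1 ≡ 261
261^2 ≡ 330
261^191 ≡ 1
Therefore the multiplicative order of 261 modulo 383 is 191.

191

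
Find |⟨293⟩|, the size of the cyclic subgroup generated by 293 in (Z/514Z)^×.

Since 293 ∈ (Z/514Z)^×, its order divides φ(514) = φ(2)·φ(257) = 1·256 = 256 = 2^8.
Divisors of 256: 1, 2, 4, 8, 16, 32, 64, 128, 256.
Test each divisor d:
293^1 ≡ 293 (mod 514)
293^2 ≡ 11 (mod 514)
293^4 ≡ 121 (mod 514)
293^8 ≡ 249 (mod 514)
293^16 ≡ 321 (mod 514)
293^32 ≡ 241 (mod 514)
293^64 ≡ 513 (mod 514)
293^128 ≡ 1 (mod 514) ✓
Hence ord(293) = 128.

128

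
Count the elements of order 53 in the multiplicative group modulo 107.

52

φ(107) = 107 − 1 = 106 = 2 · 53.
In a cyclic group of order 106, there are φ(d) elements of order d for each divisor d of 106, and zero for non-divisors.
53 | 106, and φ(53) = 53 − 1 = 52.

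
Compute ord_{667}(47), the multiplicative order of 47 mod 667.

ord(47) | φ(667) = φ(23·29) = (23−1)·(29−1) = 22·28 = 616 = 2^3 · 7 · 11.
Divisors of 616: 1, 2, 4, 7, 8, 11, 14, 22, 28, 44, 56, 77, 88, 154, 308, 616.
Test each divisor d:
47^1 ≡ 47
47^2 ≡ 208
47^4 ≡ 576
47^7 ≡ 162
47^8 ≡ 277
47^11 ≡ 599
47^14 ≡ 231
47^22 ≡ 622
47^28 ≡ 1
Hence ord(47) = 28.

28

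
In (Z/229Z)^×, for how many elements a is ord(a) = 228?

72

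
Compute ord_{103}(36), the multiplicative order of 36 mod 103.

51

The order of 36 must divide φ(103) = 103 − 1 = 102 = 2 · 3 · 17.
Divisors of 102: 1, 2, 3, 6, 17, 34, 51, 102.
Compute 36^d (mod 103) for the divisors d until we hit 1:
36^1 ≡ 36 (mod 103)
36^2 ≡ 60 (mod 103)
36^3 ≡ 100 (mod 103)
36^6 ≡ 9 (mod 103)
36^17 ≡ 46 (mod 103)
36^34 ≡ 56 (mod 103)
36^51 ≡ 1 (mod 103) ✓
So ord_103(36) = 51.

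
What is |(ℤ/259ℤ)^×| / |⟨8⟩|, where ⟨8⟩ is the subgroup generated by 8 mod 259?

18

Since 8 ∈ (Z/259Z)^×, its order divides φ(259) = φ(7·37) = (7−1)·(37−1) = 6·36 = 216 = 2^3 · 3^3.
Divisors of 216: 1, 2, 3, 4, 6, 8, 9, 12, 18, 24, 27, 36, 54, 72, 108, 216.
Test each divisor d:
8^1 ≡ 8 (mod 259)
8^2 ≡ 64 (mod 259)
8^3 ≡ 253 (mod 259)
8^4 ≡ 211 (mod 259)
8^6 ≡ 36 (mod 259)
8^8 ≡ 232 (mod 259)
8^9 ≡ 43 (mod 259)
8^12 ≡ 1 (mod 259) ✓
The order of 8 is 12, so the subgroup it generates has 12 elements.
The index is φ(259) / ord(8) = 216 / 12 = 18.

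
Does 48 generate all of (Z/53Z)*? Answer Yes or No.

Yes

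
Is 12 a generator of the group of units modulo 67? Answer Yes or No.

Yes

φ(67) = 67 − 1 = 66 = 2 · 3 · 11.
12 is a primitive root mod 67 iff 12^(φ(67)/q) ≢ 1 for every prime q | φ(67), i.e. q ∈ {2, 3, 11}.
12^33 ≡ 66 (mod 67)  [q = 2: ≢ 1 ✓]
12^22 ≡ 29 (mod 67)  [q = 3: ≢ 1 ✓]
12^6 ≡ 62 (mod 67)  [q = 11: ≢ 1 ✓]
Every test exponent gives a nontrivial residue, hence 12 generates the full group.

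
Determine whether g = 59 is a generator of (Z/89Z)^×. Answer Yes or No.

Yes

φ(89) = 89 − 1 = 88 = 2^3 · 11.
59 is a primitive root mod 89 iff 59^(φ(89)/q) ≢ 1 for every prime q | φ(89), i.e. q ∈ {2, 11}.
59^44 ≡ 88 (mod 89)  [q = 2: ≢ 1 ✓]
59^8 ≡ 32 (mod 89)  [q = 11: ≢ 1 ✓]
Every test exponent gives a nontrivial residue, hence 59 generates the full group.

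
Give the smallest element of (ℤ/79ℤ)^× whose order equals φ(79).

3

φ(79) = 79 − 1 = 78 = 2 · 3 · 13.
Test candidates g = 2, 3, … against the prime factors q ∈ {2, 3, 13} of φ(79): g is a generator iff g^(78/q) ≢ 1 for every such q.
g = 2: 2^39 ≡ 1 — hits 1, so not a primitive root.
g = 3: 3^39 ≡ 78; 3^26 ≡ 23; 3^6 ≡ 18 — none is 1, so 3 is a primitive root.
Hence the least primitive root of 79 is 3.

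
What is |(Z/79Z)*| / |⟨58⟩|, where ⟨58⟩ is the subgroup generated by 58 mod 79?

3

By Lagrange's theorem, ord_79(58) divides φ(79) = 79 − 1 = 78 = 2 · 3 · 13.
Divisors of 78: 1, 2, 3, 6, 13, 26, 39, 78.
Compute 58^d (mod 79) for the divisors d until we hit 1:
58^1 ≡ 58
58^2 ≡ 46
58^3 ≡ 61
58^6 ≡ 8
58^13 ≡ 78
58^26 ≡ 1
The order of 58 is 26, so the subgroup it generates has 26 elements.
The index is φ(79) / ord(58) = 78 / 26 = 3.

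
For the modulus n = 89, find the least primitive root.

φ(89) = 89 − 1 = 88 = 2^3 · 11.
g is a primitive root iff g^(88/q) ≢ 1 (mod 89) for each prime q ∈ {2, 11}.
g = 2: 2^44 ≡ 1 — hits 1, so not a primitive root.
g = 3: 3^44 ≡ 88; 3^8 ≡ 64 — none is 1, so 3 is a primitive root.
So 3 is the smallest generator of (Z/89Z)^×.

3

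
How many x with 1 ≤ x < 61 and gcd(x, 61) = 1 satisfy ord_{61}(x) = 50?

φ(61) = 61 − 1 = 60 = 2^2 · 3 · 5.
Since (Z/61Z)^× is cyclic of order 60, the number of elements of order d is φ(d) when d | 60 and 0 otherwise.
Here 60 is not a multiple of 50, so there are no elements of order 50.

0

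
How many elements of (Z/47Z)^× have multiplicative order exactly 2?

φ(47) = 47 − 1 = 46 = 2 · 23.
Since (Z/47Z)^× is cyclic of order 46, the number of elements of order d is φ(d) when d | 46 and 0 otherwise.
2 | 46, and φ(2) = 2 − 1 = 1.

1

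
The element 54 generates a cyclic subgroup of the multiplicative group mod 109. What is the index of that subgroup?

ord(54) | φ(109) = 109 − 1 = 108 = 2^2 · 3^3.
Divisors of 108: 1, 2, 3, 4, 6, 9, 12, 18, 27, 36, 54, 108.
Evaluate successive powers at the divisors of 108:
54^1 ≡ 54
54^2 ≡ 82
54^3 ≡ 68
54^4 ≡ 75
54^6 ≡ 46
54^9 ≡ 76
54^12 ≡ 45
54^18 ≡ 108
54^27 ≡ 33
54^36 ≡ 1
Thus |⟨54⟩| = ord(54) = 36.
The index is φ(109) / ord(54) = 108 / 36 = 3.

3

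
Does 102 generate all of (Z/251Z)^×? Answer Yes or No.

φ(251) = 251 − 1 = 250 = 2 · 5^3.
102 is a primitive root mod 251 iff 102^(φ(251)/q) ≢ 1 for every prime q | φ(251), i.e. q ∈ {2, 5}.
102^125 ≡ 250 (mod 251)  [q = 2: ≢ 1 ✓]
102^50 ≡ 1 (mod 251)  [q = 5: ≡ 1 ✗]
102^50 ≡ 1 shows ord(102) | 50, strictly less than φ(251); not a primitive root.

No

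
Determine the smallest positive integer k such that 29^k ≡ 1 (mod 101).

The order of 29 must divide φ(101) = 101 − 1 = 100 = 2^2 · 5^2.
Divisors of 100: 1, 2, 4, 5, 10, 20, 25, 50, 100.
Evaluate successive powers at the divisors of 100:
29^1 ≡ 29
29^2 ≡ 33
29^4 ≡ 79
29^5 ≡ 69
29^10 ≡ 14
29^20 ≡ 95
29^25 ≡ 91
29^50 ≡ 100
29^100 ≡ 1
The smallest such exponent is 100, so the order of 29 is 100.

100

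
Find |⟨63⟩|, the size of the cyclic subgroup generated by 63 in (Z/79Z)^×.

78

ord(63) | φ(79) = 79 − 1 = 78 = 2 · 3 · 13.
Divisors of 78: 1, 2, 3, 6, 13, 26, 39, 78.
Compute 63^d (mod 79) for the divisors d until we hit 1:
63^1 ≡ 63 (mod 79)
63^2 ≡ 19 (mod 79)
63^3 ≡ 12 (mod 79)
63^6 ≡ 65 (mod 79)
63^13 ≡ 24 (mod 79)
63^26 ≡ 23 (mod 79)
63^39 ≡ 78 (mod 79)
63^78 ≡ 1 (mod 79) ✓
So ord_79(63) = 78.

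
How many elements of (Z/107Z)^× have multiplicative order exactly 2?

1

φ(107) = 107 − 1 = 106 = 2 · 53.
In a cyclic group of order 106, there are φ(d) elements of order d for each divisor d of 106, and zero for non-divisors.
2 | 106, and φ(2) = 2 − 1 = 1.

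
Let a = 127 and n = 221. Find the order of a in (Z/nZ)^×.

Since 127 ∈ (Z/221Z)^×, its order divides φ(221) = φ(13·17) = (13−1)·(17−1) = 12·16 = 192 = 2^6 · 3.
Divisors of 192: 1, 2, 3, 4, 6, 8, 12, 16, 24, 32, 48, 64, 96, 192.
Test each divisor d:
127^1 ≡ 127
127^2 ≡ 217
127^3 ≡ 155
127^4 ≡ 16
127^6 ≡ 157
127^8 ≡ 35
127^12 ≡ 118
127^16 ≡ 120
127^24 ≡ 1
Hence ord(127) = 24.

24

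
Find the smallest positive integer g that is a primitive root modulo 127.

3

φ(127) = 127 − 1 = 126 = 2 · 3^2 · 7.
g is a primitive root iff g^(126/q) ≢ 1 (mod 127) for each prime q ∈ {2, 3, 7}.
g = 2: 2^63 ≡ 1 — hits 1, so not a primitive root.
g = 3: 3^63 ≡ 126; 3^42 ≡ 107; 3^18 ≡ 4 — none is 1, so 3 is a primitive root.
So 3 is the smallest generator of (Z/127Z)^×.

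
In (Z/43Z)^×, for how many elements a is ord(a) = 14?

6

φ(43) = 43 − 1 = 42 = 2 · 3 · 7.
(Z/43Z)^× is cyclic (|G| = 42); a cyclic group of order m has exactly φ(d) elements of each order d | m, and none otherwise.
14 = 2 · 7 divides 42, and φ(14) = 6.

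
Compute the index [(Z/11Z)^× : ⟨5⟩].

2

ord(5) | φ(11) = 11 − 1 = 10 = 2 · 5.
Divisors of 10: 1, 2, 5, 10.
Check 5^d mod 11 for each divisor in increasing order:
5^1 ≡ 5
5^2 ≡ 3
5^5 ≡ 1
So ord_11(5) = 5, hence |⟨5⟩| = 5.
[(Z/11Z)^× : ⟨5⟩] = 10/5 = 2.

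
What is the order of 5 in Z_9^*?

6

ord(5) | φ(9) = φ(3^2) = 3·(3−1) = 6 = 2 · 3.
Divisors of 6: 1, 2, 3, 6.
Compute 5^d (mod 9) for the divisors d until we hit 1:
5^1 ≡ 5 (mod 9)
5^2 ≡ 7 (mod 9)
5^3 ≡ 8 (mod 9)
5^6 ≡ 1 (mod 9) ✓
Hence ord(5) = 6.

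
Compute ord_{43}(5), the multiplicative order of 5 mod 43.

42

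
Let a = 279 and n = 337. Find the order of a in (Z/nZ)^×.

112

By Lagrange's theorem, ord_337(279) divides φ(337) = 337 − 1 = 336 = 2^4 · 3 · 7.
Divisors of 336: 1, 2, 3, 4, 6, 7, 8, 12, 14, 16, 21, 24, 28, 42, 48, 56, 84, 112, 168, 336.
Evaluate successive powers at the divisors of 336:
279^1 ≡ 279 (mod 337)
279^2 ≡ 331 (mod 337)
279^3 ≡ 11 (mod 337)
279^4 ≡ 36 (mod 337)
279^6 ≡ 121 (mod 337)
279^7 ≡ 59 (mod 337)
279^8 ≡ 285 (mod 337)
279^12 ≡ 150 (mod 337)
279^14 ≡ 111 (mod 337)
279^16 ≡ 8 (mod 337)
279^21 ≡ 146 (mod 337)
279^24 ≡ 258 (mod 337)
279^28 ≡ 189 (mod 337)
279^42 ≡ 85 (mod 337)
279^48 ≡ 175 (mod 337)
279^56 ≡ 336 (mod 337)
279^84 ≡ 148 (mod 337)
279^112 ≡ 1 (mod 337) ✓
Therefore the multiplicative order of 279 modulo 337 is 112.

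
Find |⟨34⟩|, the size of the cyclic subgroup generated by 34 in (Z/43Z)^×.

ord(34) | φ(43) = 43 − 1 = 42 = 2 · 3 · 7.
Divisors of 42: 1, 2, 3, 6, 7, 14, 21, 42.
Evaluate successive powers at the divisors of 42:
34^1 ≡ 34
34^2 ≡ 38
34^3 ≡ 2
34^6 ≡ 4
34^7 ≡ 7
34^14 ≡ 6
34^21 ≡ 42
34^42 ≡ 1
Therefore the multiplicative order of 34 modulo 43 is 42.

42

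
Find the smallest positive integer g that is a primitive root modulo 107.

φ(107) = 107 − 1 = 106 = 2 · 53.
g is a primitive root iff g^(106/q) ≢ 1 (mod 107) for each prime q ∈ {2, 53}.
g = 2: 2^53 ≡ 106; 2^2 ≡ 4 — none is 1, so 2 is a primitive root.
Hence the least primitive root of 107 is 2.

2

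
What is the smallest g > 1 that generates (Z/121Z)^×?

2

φ(121) = φ(11^2) = 11·(11−1) = 110 = 2 · 5 · 11.
Test candidates g = 2, 3, … against the prime factors q ∈ {2, 5, 11} of φ(121): g is a generator iff g^(110/q) ≢ 1 for every such q.
g = 2: 2^55 ≡ 120; 2^22 ≡ 81; 2^10 ≡ 56 — none is 1, so 2 is a primitive root.
Hence the least primitive root of 121 is 2.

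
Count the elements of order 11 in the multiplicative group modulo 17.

φ(17) = 17 − 1 = 16 = 2^4.
In a cyclic group of order 16, there are φ(d) elements of order d for each divisor d of 16, and zero for non-divisors.
Here 16 is not a multiple of 11, so there are no elements of order 11.

0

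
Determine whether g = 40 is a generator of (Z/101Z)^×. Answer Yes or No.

Yes

φ(101) = 101 − 1 = 100 = 2^2 · 5^2.
Test 40^(100/q) mod 101 for each prime factor q of 100:
40^50 ≡ 100 (mod 101)  [q = 2: ≢ 1 ✓]
40^20 ≡ 36 (mod 101)  [q = 5: ≢ 1 ✓]
All checks pass, so 40 has order 100 and is a primitive root modulo 101.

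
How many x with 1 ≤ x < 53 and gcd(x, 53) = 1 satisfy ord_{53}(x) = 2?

φ(53) = 53 − 1 = 52 = 2^2 · 13.
In a cyclic group of order 52, there are φ(d) elements of order d for each divisor d of 52, and zero for non-divisors.
2 | 52, and φ(2) = 2 − 1 = 1.

1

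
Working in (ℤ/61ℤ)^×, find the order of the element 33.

20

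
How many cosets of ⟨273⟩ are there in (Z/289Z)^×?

16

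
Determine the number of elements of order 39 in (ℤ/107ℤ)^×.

φ(107) = 107 − 1 = 106 = 2 · 53.
Since (Z/107Z)^× is cyclic of order 106, the number of elements of order d is φ(d) when d | 106 and 0 otherwise.
Since 39 ∤ 106, the count is 0.

0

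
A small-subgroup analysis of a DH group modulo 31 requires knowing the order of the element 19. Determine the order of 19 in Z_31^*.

By Lagrange's theorem, ord_31(19) divides φ(31) = 31 − 1 = 30 = 2 · 3 · 5.
Divisors of 30: 1, 2, 3, 5, 6, 10, 15, 30.
Evaluate successive powers at the divisors of 30:
19^1 ≡ 19
19^2 ≡ 20
19^3 ≡ 8
19^5 ≡ 5
19^6 ≡ 2
19^10 ≡ 25
19^15 ≡ 1
Hence ord(19) = 15.

15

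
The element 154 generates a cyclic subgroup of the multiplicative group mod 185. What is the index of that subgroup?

By Lagrange's theorem, ord_185(154) divides φ(185) = φ(5·37) = (5−1)·(37−1) = 4·36 = 144 = 2^4 · 3^2.
Divisors of 144: 1, 2, 3, 4, 6, 8, 9, 12, 16, 18, 24, 36, 48, 72, 144.
Evaluate successive powers at the divisors of 144:
154^1 ≡ 154 (mod 185)
154^2 ≡ 36 (mod 185)
154^3 ≡ 179 (mod 185)
154^4 ≡ 1 (mod 185) ✓
Thus |⟨154⟩| = ord(154) = 4.
The index is φ(185) / ord(154) = 144 / 4 = 36.

36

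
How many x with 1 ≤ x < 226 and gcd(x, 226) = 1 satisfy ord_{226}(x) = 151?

φ(226) = φ(2)·φ(113) = 1·112 = 112 = 2^4 · 7.
Since (Z/226Z)^× is cyclic of order 112, the number of elements of order d is φ(d) when d | 112 and 0 otherwise.
151 does not divide 112, so no element of (Z/226Z)^× has order 151.

0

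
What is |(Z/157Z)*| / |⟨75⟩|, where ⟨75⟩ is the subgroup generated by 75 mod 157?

12

Since 75 ∈ (Z/157Z)^×, its order divides φ(157) = 157 − 1 = 156 = 2^2 · 3 · 13.
Divisors of 156: 1, 2, 3, 4, 6, 12, 13, 26, 39, 52, 78, 156.
Check 75^d mod 157 for each divisor in increasing order:
75^1 ≡ 75 (mod 157)
75^2 ≡ 130 (mod 157)
75^3 ≡ 16 (mod 157)
75^4 ≡ 101 (mod 157)
75^6 ≡ 99 (mod 157)
75^12 ≡ 67 (mod 157)
75^13 ≡ 1 (mod 157) ✓
Thus |⟨75⟩| = ord(75) = 13.
The index is φ(157) / ord(75) = 156 / 13 = 12.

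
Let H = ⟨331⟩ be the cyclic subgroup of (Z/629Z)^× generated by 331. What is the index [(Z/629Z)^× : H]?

8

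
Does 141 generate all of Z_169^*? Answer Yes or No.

Yes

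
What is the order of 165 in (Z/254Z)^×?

21

Since 165 ∈ (Z/254Z)^×, its order divides φ(254) = φ(2)·φ(127) = 1·126 = 126 = 2 · 3^2 · 7.
Divisors of 126: 1, 2, 3, 6, 7, 9, 14, 18, 21, 42, 63, 126.
Test each divisor d:
165^1 ≡ 165 (mod 254)
165^2 ≡ 47 (mod 254)
165^3 ≡ 135 (mod 254)
165^6 ≡ 191 (mod 254)
165^7 ≡ 19 (mod 254)
165^9 ≡ 131 (mod 254)
165^14 ≡ 107 (mod 254)
165^18 ≡ 143 (mod 254)
165^21 ≡ 1 (mod 254) ✓
The smallest such exponent is 21, so the order of 165 is 21.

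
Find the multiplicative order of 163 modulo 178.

88

The order of 163 must divide φ(178) = φ(2)·φ(89) = 1·88 = 88 = 2^3 · 11.
Divisors of 88: 1, 2, 4, 8, 11, 22, 44, 88.
Evaluate successive powers at the divisors of 88:
163^1 ≡ 163 (mod 178)
163^2 ≡ 47 (mod 178)
163^4 ≡ 73 (mod 178)
163^8 ≡ 167 (mod 178)
163^11 ≡ 101 (mod 178)
163^22 ≡ 55 (mod 178)
163^44 ≡ 177 (mod 178)
163^88 ≡ 1 (mod 178) ✓
Hence ord(163) = 88.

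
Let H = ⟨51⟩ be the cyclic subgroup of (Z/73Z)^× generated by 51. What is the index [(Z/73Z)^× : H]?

9

Since 51 ∈ (Z/73Z)^×, its order divides φ(73) = 73 − 1 = 72 = 2^3 · 3^2.
Divisors of 72: 1, 2, 3, 4, 6, 8, 9, 12, 18, 24, 36, 72.
Compute 51^d (mod 73) for the divisors d until we hit 1:
51^1 ≡ 51
51^2 ≡ 46
51^3 ≡ 10
51^4 ≡ 72
51^6 ≡ 27
51^8 ≡ 1
The order of 51 is 8, so the subgroup it generates has 8 elements.
Index = |(Z/73Z)^×| / |⟨51⟩| = 72 / 8 = 9.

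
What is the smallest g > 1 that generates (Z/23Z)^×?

φ(23) = 23 − 1 = 22 = 2 · 11.
Test candidates g = 2, 3, … against the prime factors q ∈ {2, 11} of φ(23): g is a generator iff g^(22/q) ≢ 1 for every such q.
g = 2: 2^11 ≡ 1 — hits 1, so not a primitive root.
g = 3: 3^11 ≡ 1 — hits 1, so not a primitive root.
g = 4: 4^11 ≡ 1 — hits 1, so not a primitive root.
g = 5: 5^11 ≡ 22; 5^2 ≡ 2 — none is 1, so 5 is a primitive root.
Hence the least primitive root of 23 is 5.

5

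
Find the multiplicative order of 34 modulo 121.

11

The order of 34 must divide φ(121) = φ(11^2) = 11·(11−1) = 110 = 2 · 5 · 11.
Divisors of 110: 1, 2, 5, 10, 11, 22, 55, 110.
Compute 34^d (mod 121) for the divisors d until we hit 1:
34^1 ≡ 34
34^2 ≡ 67
34^5 ≡ 45
34^10 ≡ 89
34^11 ≡ 1
So ord_121(34) = 11.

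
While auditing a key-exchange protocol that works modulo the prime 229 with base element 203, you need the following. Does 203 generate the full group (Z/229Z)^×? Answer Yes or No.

φ(229) = 229 − 1 = 228 = 2^2 · 3 · 19.
An element g generates (Z/229Z)^× iff g^(228/q) ≢ 1 (mod 229) for each prime q ∈ {2, 3, 19}.
203^114 ≡ 1 (mod 229)  [q = 2: ≡ 1 ✗]
203^76 ≡ 1 (mod 229)  [q = 3: ≡ 1 ✗]
203^12 ≡ 17 (mod 229)  [q = 19: ≢ 1 ✓]
The check at q = 2 fails, so 203 generates a proper subgroup.

No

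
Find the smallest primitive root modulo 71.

7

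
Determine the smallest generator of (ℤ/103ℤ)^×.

5

φ(103) = 103 − 1 = 102 = 2 · 3 · 17.
g is a primitive root iff g^(102/q) ≢ 1 (mod 103) for each prime q ∈ {2, 3, 17}.
g = 2: 2^51 ≡ 1 — hits 1, so not a primitive root.
g = 3: 3^51 ≡ 102; 3^34 ≡ 1 — hits 1, so not a primitive root.
g = 4: 4^51 ≡ 1 — hits 1, so not a primitive root.
g = 5: 5^51 ≡ 102; 5^34 ≡ 56; 5^6 ≡ 72 — none is 1, so 5 is a primitive root.
So 5 is the smallest generator of (Z/103Z)^×.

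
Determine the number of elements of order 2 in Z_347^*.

φ(347) = 347 − 1 = 346 = 2 · 173.
(Z/347Z)^× is cyclic (|G| = 346); a cyclic group of order m has exactly φ(d) elements of each order d | m, and none otherwise.
2 | 346, and φ(2) = 2 − 1 = 1.

1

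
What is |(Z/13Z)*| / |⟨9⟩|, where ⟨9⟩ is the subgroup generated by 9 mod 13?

4

Since 9 ∈ (Z/13Z)^×, its order divides φ(13) = 13 − 1 = 12 = 2^2 · 3.
Divisors of 12: 1, 2, 3, 4, 6, 12.
Test each divisor d:
9^1 ≡ 9 (mod 13)
9^2 ≡ 3 (mod 13)
9^3 ≡ 1 (mod 13) ✓
Thus |⟨9⟩| = ord(9) = 3.
The index is φ(13) / ord(9) = 12 / 3 = 4.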